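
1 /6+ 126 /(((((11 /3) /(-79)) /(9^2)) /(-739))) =10725056759 /66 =162500859.98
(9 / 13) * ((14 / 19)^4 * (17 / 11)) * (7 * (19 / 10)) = 20571768 / 4904185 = 4.19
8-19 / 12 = 77 / 12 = 6.42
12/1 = 12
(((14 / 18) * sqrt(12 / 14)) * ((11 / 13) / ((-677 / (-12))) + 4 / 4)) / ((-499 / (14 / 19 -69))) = 11586101 * sqrt(42) / 750980529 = 0.10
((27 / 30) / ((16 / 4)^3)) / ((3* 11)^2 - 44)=9 / 668800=0.00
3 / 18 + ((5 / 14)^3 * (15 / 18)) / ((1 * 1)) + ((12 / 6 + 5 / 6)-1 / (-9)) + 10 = 13.15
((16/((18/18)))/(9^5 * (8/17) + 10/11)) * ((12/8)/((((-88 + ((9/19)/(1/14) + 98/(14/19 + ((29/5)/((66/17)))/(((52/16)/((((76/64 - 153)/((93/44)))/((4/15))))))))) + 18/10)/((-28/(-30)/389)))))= -128573320568/4986381962360824603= -0.00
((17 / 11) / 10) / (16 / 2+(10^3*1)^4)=17 / 110000000000880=0.00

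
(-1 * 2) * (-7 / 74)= 7 / 37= 0.19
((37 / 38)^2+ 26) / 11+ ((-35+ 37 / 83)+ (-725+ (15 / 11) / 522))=-86838335641 / 114698364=-757.10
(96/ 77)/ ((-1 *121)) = -0.01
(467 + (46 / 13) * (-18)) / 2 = 5243 / 26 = 201.65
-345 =-345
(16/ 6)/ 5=8/ 15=0.53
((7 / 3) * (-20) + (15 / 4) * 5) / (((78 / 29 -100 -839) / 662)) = 3215665 / 162918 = 19.74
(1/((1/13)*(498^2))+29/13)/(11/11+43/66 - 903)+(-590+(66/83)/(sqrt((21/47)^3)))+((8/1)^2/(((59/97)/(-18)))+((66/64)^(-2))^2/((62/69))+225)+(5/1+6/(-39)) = -18062543031280583599/8016614942751558+1034*sqrt(987)/12201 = -2250.48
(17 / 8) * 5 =85 / 8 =10.62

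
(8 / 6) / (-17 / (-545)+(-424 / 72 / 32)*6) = -34880 / 28069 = -1.24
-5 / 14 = -0.36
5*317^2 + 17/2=1004907/2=502453.50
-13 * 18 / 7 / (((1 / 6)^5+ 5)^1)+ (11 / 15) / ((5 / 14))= -94555082 / 20412525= -4.63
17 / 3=5.67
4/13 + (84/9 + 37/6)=411/26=15.81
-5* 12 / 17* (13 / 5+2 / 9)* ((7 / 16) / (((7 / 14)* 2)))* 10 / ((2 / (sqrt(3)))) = -4445* sqrt(3) / 204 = -37.74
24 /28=6 /7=0.86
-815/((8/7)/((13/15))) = -14833/24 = -618.04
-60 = -60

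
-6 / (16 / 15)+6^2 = 243 / 8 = 30.38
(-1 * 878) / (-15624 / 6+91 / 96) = 84288 / 249893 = 0.34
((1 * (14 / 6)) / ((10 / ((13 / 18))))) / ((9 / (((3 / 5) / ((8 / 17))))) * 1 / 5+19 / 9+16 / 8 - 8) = -1547 / 22740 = -0.07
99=99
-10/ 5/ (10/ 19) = -19/ 5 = -3.80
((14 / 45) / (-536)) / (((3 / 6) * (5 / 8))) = -28 / 15075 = -0.00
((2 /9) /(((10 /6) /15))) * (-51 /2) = -51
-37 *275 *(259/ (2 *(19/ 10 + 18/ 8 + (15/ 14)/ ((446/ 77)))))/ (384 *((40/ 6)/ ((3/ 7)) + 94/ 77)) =-96966783375/ 2055104768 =-47.18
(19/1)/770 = 19/770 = 0.02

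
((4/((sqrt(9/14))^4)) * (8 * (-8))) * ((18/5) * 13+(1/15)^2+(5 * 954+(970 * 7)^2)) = -520551227155456/18225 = -28562481599.75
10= 10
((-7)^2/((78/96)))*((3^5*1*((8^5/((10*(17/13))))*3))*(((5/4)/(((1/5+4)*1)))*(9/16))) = 313528320/17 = 18442842.35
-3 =-3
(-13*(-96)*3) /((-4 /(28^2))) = -733824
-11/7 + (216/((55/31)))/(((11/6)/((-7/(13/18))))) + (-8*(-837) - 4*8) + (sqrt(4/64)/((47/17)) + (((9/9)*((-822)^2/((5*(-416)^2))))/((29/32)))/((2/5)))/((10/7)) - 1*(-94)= 190869887979139/31216625440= 6114.37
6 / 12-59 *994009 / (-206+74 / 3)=175939865 / 544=323418.87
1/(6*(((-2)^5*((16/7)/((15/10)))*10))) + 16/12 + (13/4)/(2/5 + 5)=1069891/552960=1.93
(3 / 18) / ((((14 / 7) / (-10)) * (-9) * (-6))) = -5 / 324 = -0.02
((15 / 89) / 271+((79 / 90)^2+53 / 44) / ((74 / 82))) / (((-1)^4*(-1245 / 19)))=-0.03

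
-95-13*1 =-108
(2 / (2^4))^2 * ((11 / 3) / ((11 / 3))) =1 / 64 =0.02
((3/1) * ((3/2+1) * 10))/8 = 75/8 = 9.38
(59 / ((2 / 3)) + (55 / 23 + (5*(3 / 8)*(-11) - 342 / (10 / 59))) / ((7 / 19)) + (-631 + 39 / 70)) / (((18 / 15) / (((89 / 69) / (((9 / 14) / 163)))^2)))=-57571508094184483 / 106436916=-540897935.21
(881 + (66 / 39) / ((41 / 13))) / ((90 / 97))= 3505871 / 3690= 950.10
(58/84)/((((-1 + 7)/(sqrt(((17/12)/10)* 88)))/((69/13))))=667* sqrt(2805)/16380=2.16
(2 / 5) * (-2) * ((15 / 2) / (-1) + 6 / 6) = 26 / 5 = 5.20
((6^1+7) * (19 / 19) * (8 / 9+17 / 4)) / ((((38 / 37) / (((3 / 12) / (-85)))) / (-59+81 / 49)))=25004785 / 2279088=10.97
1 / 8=0.12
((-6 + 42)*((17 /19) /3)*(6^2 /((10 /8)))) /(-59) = -5.24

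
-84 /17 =-4.94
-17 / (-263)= 17 / 263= 0.06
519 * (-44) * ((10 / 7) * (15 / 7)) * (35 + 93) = -438451200 / 49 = -8947983.67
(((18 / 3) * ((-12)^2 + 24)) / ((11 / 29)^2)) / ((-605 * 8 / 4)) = -423864 / 73205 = -5.79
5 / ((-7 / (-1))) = 5 / 7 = 0.71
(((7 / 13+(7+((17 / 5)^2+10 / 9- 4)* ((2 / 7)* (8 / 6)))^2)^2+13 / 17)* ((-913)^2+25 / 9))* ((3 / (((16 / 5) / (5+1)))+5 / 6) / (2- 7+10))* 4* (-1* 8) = -15166170069662113623847919743832 / 38663987482894921875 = -392255715383.00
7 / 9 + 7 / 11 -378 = -37282 / 99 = -376.59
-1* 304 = -304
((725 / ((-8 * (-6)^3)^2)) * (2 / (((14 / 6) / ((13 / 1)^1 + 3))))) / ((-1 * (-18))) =725 / 3919104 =0.00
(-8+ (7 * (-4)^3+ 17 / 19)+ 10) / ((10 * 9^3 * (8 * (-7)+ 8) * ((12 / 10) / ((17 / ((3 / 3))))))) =47923 / 2659392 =0.02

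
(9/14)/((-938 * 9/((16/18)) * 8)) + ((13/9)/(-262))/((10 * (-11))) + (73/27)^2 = 252105928567/34487553870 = 7.31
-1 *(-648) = 648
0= 0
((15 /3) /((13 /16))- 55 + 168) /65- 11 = -7746 /845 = -9.17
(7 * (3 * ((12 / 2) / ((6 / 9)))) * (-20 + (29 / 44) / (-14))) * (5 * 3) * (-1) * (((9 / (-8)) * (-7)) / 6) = 105028245 / 1408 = 74593.92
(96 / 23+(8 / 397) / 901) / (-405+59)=-17169548 / 1423276363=-0.01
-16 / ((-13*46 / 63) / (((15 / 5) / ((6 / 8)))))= 2016 / 299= 6.74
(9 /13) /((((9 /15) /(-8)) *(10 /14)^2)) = -1176 /65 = -18.09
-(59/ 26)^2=-3481/ 676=-5.15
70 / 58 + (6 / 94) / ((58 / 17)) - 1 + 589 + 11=1636215 / 2726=600.23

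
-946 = -946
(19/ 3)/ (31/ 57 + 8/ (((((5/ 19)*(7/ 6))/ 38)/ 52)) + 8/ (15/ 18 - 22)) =1604645/ 13045530803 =0.00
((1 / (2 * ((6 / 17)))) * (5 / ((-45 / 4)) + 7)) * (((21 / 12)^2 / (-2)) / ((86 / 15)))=-245735 / 99072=-2.48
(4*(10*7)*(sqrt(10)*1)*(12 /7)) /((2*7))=240*sqrt(10) /7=108.42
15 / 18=5 / 6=0.83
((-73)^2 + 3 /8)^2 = 1817743225 /64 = 28402237.89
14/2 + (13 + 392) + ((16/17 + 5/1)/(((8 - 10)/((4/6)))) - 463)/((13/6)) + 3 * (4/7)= 308020/1547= 199.11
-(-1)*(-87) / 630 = -29 / 210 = -0.14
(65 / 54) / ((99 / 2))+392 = 1047881 / 2673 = 392.02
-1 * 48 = -48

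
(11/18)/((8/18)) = 11/8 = 1.38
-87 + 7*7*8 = 305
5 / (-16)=-5 / 16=-0.31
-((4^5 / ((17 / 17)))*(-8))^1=8192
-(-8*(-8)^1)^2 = -4096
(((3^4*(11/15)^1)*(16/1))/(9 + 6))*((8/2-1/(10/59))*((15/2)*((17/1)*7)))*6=-16116408/25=-644656.32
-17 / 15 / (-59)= 17 / 885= 0.02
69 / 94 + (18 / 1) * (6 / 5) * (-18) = -182391 / 470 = -388.07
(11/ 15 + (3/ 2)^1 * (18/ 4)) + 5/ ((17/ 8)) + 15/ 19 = 205927/ 19380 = 10.63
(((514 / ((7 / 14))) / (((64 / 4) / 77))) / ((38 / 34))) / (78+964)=336413 / 79192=4.25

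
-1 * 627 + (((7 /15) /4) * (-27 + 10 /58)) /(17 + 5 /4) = -19915831 /31755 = -627.17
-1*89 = -89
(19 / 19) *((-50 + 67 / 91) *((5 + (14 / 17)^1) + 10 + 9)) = -1891826 / 1547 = -1222.90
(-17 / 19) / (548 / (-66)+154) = -561 / 91352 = -0.01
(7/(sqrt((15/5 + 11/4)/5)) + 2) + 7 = 14*sqrt(115)/23 + 9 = 15.53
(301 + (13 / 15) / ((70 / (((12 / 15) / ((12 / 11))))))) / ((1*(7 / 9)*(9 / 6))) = 4740893 / 18375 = 258.01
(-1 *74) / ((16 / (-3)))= 13.88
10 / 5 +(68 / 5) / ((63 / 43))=3554 / 315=11.28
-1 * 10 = -10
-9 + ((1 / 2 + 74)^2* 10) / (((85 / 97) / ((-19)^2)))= 777412111 / 34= 22865062.09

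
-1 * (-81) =81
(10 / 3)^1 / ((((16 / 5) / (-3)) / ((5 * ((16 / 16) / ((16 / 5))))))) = -625 / 128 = -4.88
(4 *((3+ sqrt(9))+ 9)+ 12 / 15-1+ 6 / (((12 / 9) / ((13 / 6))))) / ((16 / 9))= 12519 / 320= 39.12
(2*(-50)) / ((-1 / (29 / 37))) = 2900 / 37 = 78.38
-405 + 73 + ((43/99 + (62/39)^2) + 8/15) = -9160363/27885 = -328.51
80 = 80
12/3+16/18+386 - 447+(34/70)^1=-17522/315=-55.63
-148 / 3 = -49.33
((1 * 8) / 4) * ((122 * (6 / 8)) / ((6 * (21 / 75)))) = 108.93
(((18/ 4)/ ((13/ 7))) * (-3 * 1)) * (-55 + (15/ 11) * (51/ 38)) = 4200525/ 10868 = 386.50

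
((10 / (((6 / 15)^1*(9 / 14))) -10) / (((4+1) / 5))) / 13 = 20 / 9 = 2.22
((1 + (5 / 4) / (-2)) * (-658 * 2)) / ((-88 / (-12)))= -2961 / 44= -67.30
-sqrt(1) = -1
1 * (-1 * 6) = -6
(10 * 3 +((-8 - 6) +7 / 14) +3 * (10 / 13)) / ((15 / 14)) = 1141 / 65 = 17.55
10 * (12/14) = 60/7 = 8.57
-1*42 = -42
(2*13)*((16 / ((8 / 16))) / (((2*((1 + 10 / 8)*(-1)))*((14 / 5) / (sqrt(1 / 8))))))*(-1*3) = 1040*sqrt(2) / 21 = 70.04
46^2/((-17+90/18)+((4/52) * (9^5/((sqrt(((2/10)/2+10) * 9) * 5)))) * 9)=361180040/10458304923+270719982 * sqrt(1010)/3486101641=2.50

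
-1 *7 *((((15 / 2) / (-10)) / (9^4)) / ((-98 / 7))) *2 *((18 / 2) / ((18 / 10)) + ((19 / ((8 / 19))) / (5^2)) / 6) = -6361 / 10497600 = -0.00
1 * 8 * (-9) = -72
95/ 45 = 19/ 9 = 2.11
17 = 17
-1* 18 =-18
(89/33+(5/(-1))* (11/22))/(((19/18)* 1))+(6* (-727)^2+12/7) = 4639430343/1463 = 3171175.90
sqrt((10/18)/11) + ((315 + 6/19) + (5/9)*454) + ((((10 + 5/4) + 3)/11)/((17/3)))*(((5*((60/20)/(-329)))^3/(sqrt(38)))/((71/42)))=-91125*sqrt(38)/270177762316 + sqrt(55)/33 + 97049/171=567.76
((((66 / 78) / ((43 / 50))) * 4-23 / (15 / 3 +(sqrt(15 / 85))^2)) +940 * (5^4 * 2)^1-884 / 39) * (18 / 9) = 173398380037 / 73788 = 2349953.65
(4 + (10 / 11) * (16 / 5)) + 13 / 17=1435 / 187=7.67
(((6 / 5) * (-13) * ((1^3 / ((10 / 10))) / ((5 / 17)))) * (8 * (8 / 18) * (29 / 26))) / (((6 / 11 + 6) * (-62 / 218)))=113.00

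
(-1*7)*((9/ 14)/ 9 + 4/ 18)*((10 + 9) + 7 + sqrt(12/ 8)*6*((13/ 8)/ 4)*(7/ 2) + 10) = -74 - 3367*sqrt(6)/ 384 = -95.48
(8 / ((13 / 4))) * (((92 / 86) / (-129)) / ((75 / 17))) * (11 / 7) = -275264 / 37858275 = -0.01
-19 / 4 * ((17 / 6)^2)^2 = -1586899 / 5184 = -306.11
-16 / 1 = -16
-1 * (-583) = 583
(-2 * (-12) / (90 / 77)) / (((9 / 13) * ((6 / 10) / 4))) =16016 / 81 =197.73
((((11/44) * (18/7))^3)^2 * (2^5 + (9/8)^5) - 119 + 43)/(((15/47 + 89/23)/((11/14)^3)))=-26132661142791060253/3065551907650011136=-8.52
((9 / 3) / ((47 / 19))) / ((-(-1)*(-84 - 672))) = -19 / 11844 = -0.00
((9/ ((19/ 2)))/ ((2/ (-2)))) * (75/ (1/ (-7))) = 9450/ 19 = 497.37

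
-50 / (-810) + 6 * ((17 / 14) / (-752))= 22189 / 426384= 0.05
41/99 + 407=40334/99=407.41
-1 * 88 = -88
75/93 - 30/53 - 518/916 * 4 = -760619/376247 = -2.02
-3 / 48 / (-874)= 1 / 13984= 0.00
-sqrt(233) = -15.26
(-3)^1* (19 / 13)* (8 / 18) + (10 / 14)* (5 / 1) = 443 / 273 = 1.62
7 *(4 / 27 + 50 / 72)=637 / 108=5.90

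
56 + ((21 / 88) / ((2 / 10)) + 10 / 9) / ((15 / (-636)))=-8257 / 198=-41.70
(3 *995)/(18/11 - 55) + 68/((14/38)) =528559/4109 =128.63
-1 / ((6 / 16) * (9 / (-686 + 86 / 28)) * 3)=67.45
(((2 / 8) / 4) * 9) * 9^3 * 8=6561 / 2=3280.50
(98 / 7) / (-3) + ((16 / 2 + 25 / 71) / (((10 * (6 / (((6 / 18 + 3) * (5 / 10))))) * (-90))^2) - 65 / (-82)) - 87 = -2776973843687 / 30558513600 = -90.87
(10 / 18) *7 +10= 125 / 9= 13.89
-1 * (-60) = 60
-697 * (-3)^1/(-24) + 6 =-81.12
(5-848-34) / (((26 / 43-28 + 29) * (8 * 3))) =-37711 / 1656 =-22.77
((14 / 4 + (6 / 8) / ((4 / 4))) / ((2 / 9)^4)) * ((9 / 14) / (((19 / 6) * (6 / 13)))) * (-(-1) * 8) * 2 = 13049829 / 1064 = 12264.88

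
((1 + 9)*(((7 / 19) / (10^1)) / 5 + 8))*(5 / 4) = 7607 / 76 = 100.09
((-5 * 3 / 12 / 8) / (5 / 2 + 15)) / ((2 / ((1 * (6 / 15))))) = -1 / 560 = -0.00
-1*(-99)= 99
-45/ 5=-9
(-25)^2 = 625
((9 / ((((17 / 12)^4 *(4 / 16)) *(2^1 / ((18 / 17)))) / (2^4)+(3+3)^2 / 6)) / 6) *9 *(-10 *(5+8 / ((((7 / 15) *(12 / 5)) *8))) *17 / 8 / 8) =-17667460800 / 511584311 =-34.53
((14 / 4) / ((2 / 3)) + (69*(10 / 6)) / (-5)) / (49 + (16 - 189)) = 71 / 496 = 0.14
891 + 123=1014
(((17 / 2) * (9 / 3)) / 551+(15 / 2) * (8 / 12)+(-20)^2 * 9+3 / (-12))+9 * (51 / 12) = 4014637 / 1102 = 3643.05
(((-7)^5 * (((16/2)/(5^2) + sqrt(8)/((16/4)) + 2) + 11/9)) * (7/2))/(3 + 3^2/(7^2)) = -4594546397/70200-5764801 * sqrt(2)/624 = -78514.54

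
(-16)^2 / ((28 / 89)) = 5696 / 7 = 813.71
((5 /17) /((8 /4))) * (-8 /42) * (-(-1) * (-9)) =30 /119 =0.25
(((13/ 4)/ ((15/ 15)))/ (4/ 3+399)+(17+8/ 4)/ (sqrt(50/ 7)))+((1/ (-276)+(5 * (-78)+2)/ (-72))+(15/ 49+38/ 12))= 19 * sqrt(14)/ 10+216010883/ 24363486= 15.98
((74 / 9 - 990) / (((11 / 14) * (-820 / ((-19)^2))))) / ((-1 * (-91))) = 1594898 / 263835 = 6.05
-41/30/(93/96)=-656/465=-1.41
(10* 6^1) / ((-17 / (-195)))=11700 / 17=688.24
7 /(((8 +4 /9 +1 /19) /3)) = 3591 /1453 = 2.47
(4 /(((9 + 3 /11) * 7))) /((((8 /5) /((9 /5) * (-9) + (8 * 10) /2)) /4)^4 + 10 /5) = 18536749 /601601787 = 0.03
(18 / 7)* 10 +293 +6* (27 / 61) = 137225 / 427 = 321.37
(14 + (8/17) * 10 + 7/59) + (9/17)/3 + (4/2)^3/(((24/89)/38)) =1146.33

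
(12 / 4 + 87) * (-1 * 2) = -180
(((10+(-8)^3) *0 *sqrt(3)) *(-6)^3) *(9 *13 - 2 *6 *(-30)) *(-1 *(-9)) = 0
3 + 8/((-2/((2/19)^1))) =2.58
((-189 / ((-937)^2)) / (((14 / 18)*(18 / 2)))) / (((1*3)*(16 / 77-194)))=77 / 1455672602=0.00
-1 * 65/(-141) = 65/141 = 0.46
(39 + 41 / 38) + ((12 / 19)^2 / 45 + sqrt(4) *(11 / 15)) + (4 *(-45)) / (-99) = 43.37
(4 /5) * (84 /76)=84 /95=0.88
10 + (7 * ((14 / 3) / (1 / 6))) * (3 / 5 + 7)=7498 / 5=1499.60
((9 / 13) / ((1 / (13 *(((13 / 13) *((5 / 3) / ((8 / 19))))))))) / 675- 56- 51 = -38501 / 360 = -106.95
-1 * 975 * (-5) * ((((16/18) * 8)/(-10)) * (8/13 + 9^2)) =-848800/3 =-282933.33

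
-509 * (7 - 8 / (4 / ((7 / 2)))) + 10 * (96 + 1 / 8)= 3845 / 4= 961.25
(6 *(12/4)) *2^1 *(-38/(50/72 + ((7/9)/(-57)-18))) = 2807136/35539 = 78.99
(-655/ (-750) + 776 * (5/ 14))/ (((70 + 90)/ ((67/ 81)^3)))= 87797832671/ 89282088000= 0.98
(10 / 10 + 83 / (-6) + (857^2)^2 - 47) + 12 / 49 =158588108061175 / 294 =539415333541.41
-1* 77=-77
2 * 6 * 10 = 120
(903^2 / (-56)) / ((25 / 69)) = -8037603 / 200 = -40188.02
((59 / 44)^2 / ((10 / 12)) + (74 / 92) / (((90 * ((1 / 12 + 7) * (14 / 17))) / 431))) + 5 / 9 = 118295579 / 35065800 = 3.37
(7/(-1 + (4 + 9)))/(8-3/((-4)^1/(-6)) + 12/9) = 7/58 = 0.12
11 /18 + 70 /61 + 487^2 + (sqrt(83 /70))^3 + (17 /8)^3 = 83 * sqrt(5810) /4900 + 66668551445 /281088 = 237181.65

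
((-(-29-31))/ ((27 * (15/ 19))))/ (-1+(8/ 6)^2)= 76/ 21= 3.62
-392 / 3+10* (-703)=-21482 / 3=-7160.67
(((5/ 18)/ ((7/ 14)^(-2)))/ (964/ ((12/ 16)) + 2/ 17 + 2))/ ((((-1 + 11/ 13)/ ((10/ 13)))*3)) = -85/ 945504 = -0.00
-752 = -752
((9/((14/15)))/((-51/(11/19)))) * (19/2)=-495/476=-1.04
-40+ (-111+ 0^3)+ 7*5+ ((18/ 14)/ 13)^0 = -115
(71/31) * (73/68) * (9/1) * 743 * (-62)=-34658721/34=-1019374.15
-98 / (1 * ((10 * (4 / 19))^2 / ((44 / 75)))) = -194579 / 15000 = -12.97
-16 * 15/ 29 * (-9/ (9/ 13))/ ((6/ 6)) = 3120/ 29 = 107.59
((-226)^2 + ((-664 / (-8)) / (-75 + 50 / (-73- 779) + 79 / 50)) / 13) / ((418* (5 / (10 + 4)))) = 1818605591159 / 5315457290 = 342.14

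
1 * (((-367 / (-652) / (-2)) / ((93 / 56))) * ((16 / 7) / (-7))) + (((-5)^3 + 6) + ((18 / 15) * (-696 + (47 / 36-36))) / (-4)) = 85114231 / 848904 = 100.26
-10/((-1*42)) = 5/21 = 0.24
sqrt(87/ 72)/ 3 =sqrt(174)/ 36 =0.37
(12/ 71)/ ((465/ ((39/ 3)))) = 52/ 11005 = 0.00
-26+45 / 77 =-1957 / 77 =-25.42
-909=-909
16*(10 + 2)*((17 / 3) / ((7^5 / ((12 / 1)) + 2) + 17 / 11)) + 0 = 143616 / 185345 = 0.77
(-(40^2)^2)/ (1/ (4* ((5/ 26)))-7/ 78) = -124800000/ 59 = -2115254.24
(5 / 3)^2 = 25 / 9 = 2.78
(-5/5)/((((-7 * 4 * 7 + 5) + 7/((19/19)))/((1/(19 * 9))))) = 1/31464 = 0.00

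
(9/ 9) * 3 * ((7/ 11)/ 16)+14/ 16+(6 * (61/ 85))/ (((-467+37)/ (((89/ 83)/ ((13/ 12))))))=3416378731/ 3470495600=0.98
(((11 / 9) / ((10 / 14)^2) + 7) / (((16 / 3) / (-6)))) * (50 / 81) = -1057 / 162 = -6.52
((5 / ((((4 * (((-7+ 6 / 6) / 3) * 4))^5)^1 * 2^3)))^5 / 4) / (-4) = 3125 / 22300745198530623141535718272648361505980416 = 0.00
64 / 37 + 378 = 14050 / 37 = 379.73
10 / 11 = 0.91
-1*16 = -16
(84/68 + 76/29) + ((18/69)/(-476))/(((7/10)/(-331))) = 4.12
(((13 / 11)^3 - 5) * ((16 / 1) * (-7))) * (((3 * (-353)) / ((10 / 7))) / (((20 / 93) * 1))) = -43027394508 / 33275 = -1293084.73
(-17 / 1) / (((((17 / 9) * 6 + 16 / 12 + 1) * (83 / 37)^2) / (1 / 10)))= -69819 / 2824490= -0.02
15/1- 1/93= 1394/93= 14.99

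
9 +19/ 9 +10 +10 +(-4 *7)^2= 7336/ 9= 815.11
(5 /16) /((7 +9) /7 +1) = 35 /368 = 0.10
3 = 3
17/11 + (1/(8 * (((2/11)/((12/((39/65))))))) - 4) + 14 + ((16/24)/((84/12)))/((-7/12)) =54185/2156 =25.13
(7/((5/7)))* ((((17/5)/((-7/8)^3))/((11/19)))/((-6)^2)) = -41344/17325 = -2.39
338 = 338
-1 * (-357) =357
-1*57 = -57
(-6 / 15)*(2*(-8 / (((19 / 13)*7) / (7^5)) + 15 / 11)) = 10985836 / 1045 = 10512.76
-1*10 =-10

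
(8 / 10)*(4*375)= 1200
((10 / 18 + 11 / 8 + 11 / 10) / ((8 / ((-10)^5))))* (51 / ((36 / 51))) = -197061875 / 72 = -2736970.49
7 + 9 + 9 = 25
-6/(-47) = 6/47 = 0.13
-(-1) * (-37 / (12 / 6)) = -37 / 2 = -18.50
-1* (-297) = 297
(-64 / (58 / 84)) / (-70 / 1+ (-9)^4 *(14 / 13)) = -78 / 5887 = -0.01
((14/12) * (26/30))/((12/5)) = 91/216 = 0.42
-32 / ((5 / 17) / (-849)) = 461856 / 5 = 92371.20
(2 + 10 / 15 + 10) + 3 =47 / 3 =15.67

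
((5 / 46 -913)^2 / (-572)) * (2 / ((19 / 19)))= -1763412049 / 605176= -2913.88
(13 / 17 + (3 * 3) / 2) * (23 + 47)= 6265 / 17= 368.53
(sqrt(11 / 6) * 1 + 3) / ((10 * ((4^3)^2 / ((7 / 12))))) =7 * sqrt(66) / 2949120 + 7 / 163840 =0.00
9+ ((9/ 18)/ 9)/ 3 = 487/ 54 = 9.02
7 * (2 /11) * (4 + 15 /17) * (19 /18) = 11039 /1683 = 6.56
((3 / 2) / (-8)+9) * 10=705 / 8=88.12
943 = 943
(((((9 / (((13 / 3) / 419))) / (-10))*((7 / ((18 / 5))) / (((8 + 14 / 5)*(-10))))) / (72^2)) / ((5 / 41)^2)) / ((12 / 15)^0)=4930373 / 242611200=0.02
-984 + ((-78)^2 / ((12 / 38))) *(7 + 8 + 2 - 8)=172410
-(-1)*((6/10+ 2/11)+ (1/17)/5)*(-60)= -8904/187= -47.61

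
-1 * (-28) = 28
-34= -34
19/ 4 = 4.75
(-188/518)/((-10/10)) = 94/259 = 0.36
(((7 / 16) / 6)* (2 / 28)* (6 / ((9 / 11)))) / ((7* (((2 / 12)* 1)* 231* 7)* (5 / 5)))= 1 / 49392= 0.00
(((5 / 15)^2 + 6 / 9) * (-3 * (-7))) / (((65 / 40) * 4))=98 / 39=2.51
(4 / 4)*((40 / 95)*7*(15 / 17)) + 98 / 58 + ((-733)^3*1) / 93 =-4234757.40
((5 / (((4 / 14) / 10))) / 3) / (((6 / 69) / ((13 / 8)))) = 52325 / 48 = 1090.10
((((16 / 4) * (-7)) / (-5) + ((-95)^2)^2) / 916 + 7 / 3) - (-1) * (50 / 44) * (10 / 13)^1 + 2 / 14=1223027297839 / 13753740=88923.25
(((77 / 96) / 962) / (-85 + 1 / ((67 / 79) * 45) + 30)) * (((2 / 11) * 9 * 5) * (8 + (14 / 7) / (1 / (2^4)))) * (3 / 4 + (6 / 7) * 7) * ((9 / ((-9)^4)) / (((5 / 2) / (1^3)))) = -1675 / 91112944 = -0.00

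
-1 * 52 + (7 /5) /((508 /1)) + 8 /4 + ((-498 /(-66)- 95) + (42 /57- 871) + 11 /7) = -3738849439 /3716020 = -1006.14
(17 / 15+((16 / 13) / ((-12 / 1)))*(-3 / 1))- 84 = -16099 / 195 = -82.56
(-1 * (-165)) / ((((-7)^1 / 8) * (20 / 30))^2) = 23760 / 49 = 484.90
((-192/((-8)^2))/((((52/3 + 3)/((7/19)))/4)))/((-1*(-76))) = -63/22021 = -0.00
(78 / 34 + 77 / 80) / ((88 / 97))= 429613 / 119680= 3.59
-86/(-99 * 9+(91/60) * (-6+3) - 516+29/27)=46440/761657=0.06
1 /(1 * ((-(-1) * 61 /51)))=51 /61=0.84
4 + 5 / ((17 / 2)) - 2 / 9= 668 / 153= 4.37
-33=-33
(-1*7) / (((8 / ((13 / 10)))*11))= -91 / 880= -0.10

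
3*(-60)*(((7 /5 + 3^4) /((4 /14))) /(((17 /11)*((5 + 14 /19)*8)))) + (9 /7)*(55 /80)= -151711065 /207536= -731.01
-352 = -352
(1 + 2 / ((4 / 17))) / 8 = 19 / 16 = 1.19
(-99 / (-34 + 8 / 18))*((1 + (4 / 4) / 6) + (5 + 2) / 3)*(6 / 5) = 18711 / 1510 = 12.39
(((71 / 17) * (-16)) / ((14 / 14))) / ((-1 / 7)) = 7952 / 17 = 467.76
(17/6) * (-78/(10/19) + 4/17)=-12577/30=-419.23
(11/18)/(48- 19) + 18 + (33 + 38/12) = 14143/261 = 54.19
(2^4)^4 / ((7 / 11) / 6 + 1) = 4325376 / 73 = 59251.73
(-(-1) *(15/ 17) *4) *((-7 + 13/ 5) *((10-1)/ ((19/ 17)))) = -2376/ 19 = -125.05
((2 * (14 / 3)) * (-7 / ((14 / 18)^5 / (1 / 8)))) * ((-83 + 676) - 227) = -3601989 / 343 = -10501.43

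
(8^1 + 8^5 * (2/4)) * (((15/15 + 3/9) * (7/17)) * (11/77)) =21856/17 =1285.65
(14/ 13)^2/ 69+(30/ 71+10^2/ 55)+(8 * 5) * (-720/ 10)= -26208294254/ 9107241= -2877.74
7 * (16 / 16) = 7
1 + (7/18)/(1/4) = 23/9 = 2.56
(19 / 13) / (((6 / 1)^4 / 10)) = 95 / 8424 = 0.01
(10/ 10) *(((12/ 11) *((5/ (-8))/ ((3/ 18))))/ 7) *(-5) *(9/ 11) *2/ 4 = 1.20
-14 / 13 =-1.08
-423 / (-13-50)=47 / 7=6.71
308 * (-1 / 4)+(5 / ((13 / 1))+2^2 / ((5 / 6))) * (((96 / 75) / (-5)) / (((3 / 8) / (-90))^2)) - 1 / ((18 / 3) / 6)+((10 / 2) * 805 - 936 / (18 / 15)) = -23817061 / 325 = -73283.26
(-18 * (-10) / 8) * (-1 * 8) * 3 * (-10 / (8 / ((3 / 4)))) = 2025 / 4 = 506.25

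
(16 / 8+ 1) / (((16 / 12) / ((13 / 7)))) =117 / 28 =4.18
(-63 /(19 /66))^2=17288964 /361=47891.87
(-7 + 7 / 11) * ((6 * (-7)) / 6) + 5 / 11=45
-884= -884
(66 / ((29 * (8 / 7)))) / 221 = 231 / 25636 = 0.01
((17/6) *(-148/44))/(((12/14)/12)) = -4403/33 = -133.42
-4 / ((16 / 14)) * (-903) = 6321 / 2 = 3160.50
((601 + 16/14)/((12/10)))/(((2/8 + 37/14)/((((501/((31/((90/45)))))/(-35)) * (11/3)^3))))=-1249196740/158193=-7896.66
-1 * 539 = -539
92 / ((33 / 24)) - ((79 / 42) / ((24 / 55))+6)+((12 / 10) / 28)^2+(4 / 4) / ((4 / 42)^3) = 2356082989 / 1940400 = 1214.23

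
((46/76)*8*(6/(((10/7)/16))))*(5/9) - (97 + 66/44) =82.27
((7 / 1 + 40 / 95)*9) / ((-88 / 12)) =-3807 / 418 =-9.11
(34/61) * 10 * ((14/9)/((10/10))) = 8.67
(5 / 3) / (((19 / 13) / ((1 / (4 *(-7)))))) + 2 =3127 / 1596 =1.96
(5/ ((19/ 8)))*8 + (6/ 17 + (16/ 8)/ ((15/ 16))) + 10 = 142096/ 4845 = 29.33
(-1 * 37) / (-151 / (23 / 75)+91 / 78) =5106 / 67789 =0.08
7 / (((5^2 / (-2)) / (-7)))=98 / 25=3.92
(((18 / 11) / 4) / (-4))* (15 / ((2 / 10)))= -675 / 88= -7.67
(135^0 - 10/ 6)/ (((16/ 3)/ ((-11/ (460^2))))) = 11/ 1692800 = 0.00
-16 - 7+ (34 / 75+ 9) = -1016 / 75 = -13.55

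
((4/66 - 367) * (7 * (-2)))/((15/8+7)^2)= 10849664/166353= 65.22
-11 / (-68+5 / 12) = 132 / 811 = 0.16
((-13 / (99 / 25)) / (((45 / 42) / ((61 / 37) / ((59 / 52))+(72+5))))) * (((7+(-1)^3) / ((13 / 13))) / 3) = -311698660 / 648351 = -480.76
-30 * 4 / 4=-30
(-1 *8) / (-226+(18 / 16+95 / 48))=0.04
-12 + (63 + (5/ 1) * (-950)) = -4699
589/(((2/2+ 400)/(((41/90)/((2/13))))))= 313937/72180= 4.35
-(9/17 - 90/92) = 351/782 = 0.45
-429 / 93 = -4.61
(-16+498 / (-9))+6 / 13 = -2764 / 39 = -70.87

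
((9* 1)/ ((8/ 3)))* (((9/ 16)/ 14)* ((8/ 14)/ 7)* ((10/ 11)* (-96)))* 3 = -10935/ 3773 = -2.90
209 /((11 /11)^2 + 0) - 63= 146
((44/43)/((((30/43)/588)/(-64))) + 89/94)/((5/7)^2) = -1271086803/11750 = -108177.60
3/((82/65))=195/82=2.38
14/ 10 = 7/ 5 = 1.40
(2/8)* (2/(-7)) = -0.07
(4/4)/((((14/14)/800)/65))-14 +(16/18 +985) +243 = 478934/9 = 53214.89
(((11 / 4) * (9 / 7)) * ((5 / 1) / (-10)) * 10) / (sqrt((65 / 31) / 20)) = -495 * sqrt(403) / 182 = -54.60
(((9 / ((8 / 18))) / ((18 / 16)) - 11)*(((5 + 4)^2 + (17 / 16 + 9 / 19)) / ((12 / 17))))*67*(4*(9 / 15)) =131612.20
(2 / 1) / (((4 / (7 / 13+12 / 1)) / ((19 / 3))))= 3097 / 78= 39.71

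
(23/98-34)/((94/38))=-13.65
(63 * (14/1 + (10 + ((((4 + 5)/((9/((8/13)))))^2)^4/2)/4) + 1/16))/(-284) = -19787662567071/3706680396224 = -5.34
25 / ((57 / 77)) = 1925 / 57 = 33.77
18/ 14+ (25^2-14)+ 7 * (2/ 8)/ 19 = 325785/ 532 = 612.38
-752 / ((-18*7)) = 376 / 63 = 5.97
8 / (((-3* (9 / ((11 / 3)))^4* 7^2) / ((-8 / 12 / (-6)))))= -117128 / 703096443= -0.00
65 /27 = 2.41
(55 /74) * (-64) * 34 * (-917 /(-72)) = -6859160 /333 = -20598.08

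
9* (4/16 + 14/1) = 513/4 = 128.25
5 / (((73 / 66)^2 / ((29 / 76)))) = 157905 / 101251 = 1.56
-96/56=-12/7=-1.71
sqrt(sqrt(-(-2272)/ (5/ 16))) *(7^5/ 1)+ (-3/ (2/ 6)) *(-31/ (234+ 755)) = 279/ 989+ 67228 *142^(1/ 4) *5^(3/ 4)/ 5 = 155196.02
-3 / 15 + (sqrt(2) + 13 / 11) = 54 / 55 + sqrt(2) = 2.40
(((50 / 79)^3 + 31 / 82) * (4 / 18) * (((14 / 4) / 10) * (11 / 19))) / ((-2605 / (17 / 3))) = -11141426527 / 180093883950900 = -0.00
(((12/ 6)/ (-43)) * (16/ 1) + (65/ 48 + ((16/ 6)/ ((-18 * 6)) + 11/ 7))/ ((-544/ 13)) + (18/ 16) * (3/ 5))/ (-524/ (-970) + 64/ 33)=-156813403813/ 2807284773888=-0.06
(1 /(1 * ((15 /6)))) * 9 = 18 /5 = 3.60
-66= -66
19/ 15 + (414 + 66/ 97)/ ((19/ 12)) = 7275337/ 27645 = 263.17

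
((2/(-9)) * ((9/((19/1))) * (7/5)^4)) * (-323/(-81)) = -1.61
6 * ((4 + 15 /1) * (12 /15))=456 /5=91.20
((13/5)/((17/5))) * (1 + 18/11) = 377/187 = 2.02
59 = 59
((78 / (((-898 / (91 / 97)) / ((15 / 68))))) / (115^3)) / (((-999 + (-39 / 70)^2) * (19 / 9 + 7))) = 521703 / 401650629012041914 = 0.00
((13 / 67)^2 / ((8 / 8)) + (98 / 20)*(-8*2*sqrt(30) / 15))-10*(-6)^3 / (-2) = -4847951 / 4489-392*sqrt(30) / 75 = -1108.59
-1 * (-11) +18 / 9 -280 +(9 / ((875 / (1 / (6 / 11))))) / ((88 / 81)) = -3737757 / 14000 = -266.98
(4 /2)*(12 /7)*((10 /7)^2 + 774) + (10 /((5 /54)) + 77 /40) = 2770.64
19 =19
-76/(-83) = 76/83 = 0.92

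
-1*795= -795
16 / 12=4 / 3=1.33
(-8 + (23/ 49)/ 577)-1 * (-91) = 2346682/ 28273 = 83.00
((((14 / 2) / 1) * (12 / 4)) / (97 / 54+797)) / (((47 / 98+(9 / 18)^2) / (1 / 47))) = 222264 / 289910335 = 0.00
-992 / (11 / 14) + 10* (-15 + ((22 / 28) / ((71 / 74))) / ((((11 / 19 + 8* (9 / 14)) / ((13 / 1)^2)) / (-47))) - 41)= -7839767578 / 594341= -13190.69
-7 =-7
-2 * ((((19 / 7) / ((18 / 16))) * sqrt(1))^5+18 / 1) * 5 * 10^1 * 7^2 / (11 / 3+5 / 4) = -39600267922400 / 398324871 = -99417.01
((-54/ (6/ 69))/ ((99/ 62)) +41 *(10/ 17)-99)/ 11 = -86729/ 2057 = -42.16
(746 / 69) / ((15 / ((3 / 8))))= 373 / 1380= 0.27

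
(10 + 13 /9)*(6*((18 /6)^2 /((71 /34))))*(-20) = -420240 /71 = -5918.87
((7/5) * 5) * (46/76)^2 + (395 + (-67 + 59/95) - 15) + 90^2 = 60764859/7220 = 8416.19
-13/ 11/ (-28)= 13/ 308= 0.04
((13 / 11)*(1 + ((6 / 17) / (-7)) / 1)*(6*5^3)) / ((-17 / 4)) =-4407000 / 22253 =-198.04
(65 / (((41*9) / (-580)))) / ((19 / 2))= -75400 / 7011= -10.75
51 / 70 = 0.73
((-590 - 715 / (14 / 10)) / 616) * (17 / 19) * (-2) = 130985 / 40964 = 3.20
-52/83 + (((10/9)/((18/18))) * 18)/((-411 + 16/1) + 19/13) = -71903/106157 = -0.68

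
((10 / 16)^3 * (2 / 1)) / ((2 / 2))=125 / 256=0.49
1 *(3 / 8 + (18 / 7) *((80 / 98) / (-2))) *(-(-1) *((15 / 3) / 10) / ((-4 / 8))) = 1851 / 2744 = 0.67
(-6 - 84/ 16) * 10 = -225/ 2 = -112.50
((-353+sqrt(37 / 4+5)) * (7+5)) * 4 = -16944+24 * sqrt(57) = -16762.80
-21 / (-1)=21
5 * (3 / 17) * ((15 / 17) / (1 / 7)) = 1575 / 289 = 5.45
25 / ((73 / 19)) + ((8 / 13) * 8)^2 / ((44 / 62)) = 5517649 / 135707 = 40.66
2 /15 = 0.13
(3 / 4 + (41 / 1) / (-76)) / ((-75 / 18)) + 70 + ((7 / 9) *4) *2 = 325634 / 4275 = 76.17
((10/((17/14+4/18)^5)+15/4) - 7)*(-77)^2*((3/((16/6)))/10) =-66974266683199953/62164558368320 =-1077.37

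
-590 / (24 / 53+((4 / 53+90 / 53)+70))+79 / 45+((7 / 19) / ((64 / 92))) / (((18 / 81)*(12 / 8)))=-21053231 / 4363920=-4.82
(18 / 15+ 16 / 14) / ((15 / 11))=902 / 525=1.72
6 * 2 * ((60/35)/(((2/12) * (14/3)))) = 1296/49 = 26.45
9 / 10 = 0.90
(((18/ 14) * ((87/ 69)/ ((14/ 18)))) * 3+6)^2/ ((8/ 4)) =190688481/ 2540258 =75.07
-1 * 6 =-6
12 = 12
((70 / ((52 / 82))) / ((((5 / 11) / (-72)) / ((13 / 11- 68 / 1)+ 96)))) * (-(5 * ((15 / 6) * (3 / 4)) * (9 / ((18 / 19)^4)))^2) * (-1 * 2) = -325967648391293125 / 29113344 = -11196503170.21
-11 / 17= -0.65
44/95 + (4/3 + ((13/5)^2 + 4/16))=50197/5700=8.81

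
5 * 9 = 45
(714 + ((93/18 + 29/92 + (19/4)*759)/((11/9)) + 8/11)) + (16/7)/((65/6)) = 3669.17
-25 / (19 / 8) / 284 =-50 / 1349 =-0.04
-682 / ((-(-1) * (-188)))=341 / 94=3.63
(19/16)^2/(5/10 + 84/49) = 2527/3968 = 0.64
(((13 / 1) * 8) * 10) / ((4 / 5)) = 1300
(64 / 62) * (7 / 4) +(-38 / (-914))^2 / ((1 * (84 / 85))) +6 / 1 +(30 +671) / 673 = 3239083684807 / 366006201708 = 8.85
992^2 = 984064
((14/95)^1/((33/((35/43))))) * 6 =196/8987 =0.02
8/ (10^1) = 4/ 5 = 0.80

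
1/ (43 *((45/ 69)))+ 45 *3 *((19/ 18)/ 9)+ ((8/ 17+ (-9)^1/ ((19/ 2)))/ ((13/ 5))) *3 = 82977829/ 5416710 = 15.32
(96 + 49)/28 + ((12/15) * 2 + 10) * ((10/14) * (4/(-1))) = -783/28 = -27.96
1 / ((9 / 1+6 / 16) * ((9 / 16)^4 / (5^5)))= 65536000 / 19683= 3329.57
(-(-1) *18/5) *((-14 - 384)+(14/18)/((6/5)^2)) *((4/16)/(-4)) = 128777/1440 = 89.43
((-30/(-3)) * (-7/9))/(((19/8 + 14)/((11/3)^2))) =-67760/10611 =-6.39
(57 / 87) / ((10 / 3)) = 0.20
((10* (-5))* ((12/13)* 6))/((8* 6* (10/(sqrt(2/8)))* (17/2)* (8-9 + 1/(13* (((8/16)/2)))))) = 5/102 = 0.05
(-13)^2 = 169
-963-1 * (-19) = -944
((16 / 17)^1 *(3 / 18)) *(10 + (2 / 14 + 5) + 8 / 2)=1072 / 357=3.00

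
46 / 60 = 23 / 30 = 0.77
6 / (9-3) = 1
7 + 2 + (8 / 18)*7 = 109 / 9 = 12.11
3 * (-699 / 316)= -2097 / 316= -6.64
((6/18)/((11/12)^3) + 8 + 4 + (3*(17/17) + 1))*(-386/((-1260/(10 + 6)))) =33770368/419265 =80.55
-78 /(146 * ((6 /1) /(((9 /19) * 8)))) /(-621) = 52 /95703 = 0.00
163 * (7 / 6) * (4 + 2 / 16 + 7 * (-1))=-26243 / 48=-546.73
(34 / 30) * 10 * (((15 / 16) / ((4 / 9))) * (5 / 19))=3825 / 608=6.29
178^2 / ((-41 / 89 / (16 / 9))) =-45118016 / 369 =-122271.05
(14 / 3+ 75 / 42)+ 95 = 4261 / 42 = 101.45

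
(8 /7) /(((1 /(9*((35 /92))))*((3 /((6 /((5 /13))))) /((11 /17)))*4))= 1287 /391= 3.29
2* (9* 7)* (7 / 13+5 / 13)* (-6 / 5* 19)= -172368 / 65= -2651.82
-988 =-988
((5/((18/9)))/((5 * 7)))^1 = 1/14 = 0.07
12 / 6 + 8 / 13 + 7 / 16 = 635 / 208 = 3.05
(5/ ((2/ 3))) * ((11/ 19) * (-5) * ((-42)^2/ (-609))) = 34650/ 551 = 62.89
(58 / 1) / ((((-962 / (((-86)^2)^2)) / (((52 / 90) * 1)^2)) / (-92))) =7588972408576 / 74925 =101287586.37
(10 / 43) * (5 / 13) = 50 / 559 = 0.09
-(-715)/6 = 715/6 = 119.17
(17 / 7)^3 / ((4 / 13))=63869 / 1372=46.55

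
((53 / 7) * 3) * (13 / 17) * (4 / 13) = 636 / 119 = 5.34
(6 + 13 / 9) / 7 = 67 / 63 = 1.06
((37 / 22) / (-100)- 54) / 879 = -118837 / 1933800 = -0.06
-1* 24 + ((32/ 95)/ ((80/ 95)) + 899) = 4377/ 5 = 875.40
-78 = -78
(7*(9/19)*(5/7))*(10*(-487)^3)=-51975586350/19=-2735557176.32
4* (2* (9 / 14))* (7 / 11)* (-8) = -288 / 11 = -26.18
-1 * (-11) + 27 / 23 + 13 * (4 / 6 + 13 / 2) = 14537 / 138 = 105.34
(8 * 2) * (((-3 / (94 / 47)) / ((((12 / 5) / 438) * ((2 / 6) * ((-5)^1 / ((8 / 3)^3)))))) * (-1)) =-149504 / 3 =-49834.67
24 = 24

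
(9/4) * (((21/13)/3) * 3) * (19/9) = 399/52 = 7.67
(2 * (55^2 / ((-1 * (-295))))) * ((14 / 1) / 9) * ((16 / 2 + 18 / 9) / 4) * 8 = 338800 / 531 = 638.04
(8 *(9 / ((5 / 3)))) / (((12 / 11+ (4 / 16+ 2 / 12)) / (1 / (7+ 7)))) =14256 / 6965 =2.05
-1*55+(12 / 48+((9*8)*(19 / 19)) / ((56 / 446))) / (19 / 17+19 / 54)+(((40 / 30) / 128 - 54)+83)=364.40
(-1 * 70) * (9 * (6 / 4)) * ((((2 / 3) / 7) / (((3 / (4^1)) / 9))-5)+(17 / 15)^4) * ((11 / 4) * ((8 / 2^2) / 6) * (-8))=-17209016 / 1125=-15296.90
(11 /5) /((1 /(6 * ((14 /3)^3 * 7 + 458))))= 694628 /45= 15436.18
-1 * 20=-20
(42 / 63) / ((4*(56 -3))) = 1 / 318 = 0.00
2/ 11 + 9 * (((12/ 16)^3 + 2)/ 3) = 5243/ 704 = 7.45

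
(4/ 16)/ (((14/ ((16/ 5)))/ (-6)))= -12/ 35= -0.34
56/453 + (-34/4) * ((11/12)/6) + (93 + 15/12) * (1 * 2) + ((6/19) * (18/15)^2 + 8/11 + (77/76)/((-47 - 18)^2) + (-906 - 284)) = -19229156975297/19200495600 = -1001.49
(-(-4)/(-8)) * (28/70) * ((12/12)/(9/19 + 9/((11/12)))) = -209/10755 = -0.02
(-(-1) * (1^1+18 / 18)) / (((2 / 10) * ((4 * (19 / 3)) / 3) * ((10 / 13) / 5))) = 585 / 76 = 7.70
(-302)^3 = -27543608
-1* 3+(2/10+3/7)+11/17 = -1026/595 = -1.72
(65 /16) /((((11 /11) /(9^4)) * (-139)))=-426465 /2224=-191.76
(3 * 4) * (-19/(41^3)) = -228/68921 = -0.00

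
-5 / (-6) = 5 / 6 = 0.83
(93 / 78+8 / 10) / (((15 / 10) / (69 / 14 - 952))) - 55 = -1312.91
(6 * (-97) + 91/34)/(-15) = 19697/510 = 38.62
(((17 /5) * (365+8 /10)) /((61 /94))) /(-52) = -1461371 /39650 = -36.86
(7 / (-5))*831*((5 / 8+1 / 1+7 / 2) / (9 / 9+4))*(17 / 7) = -579207 / 200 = -2896.04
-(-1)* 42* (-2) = -84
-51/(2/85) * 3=-13005/2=-6502.50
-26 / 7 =-3.71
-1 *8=-8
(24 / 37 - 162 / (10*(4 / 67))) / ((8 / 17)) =-3405423 / 5920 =-575.24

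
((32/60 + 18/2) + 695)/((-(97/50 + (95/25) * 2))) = -105680/1431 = -73.85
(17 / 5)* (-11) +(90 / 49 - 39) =-18268 / 245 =-74.56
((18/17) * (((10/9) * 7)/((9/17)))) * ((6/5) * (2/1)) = 37.33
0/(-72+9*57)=0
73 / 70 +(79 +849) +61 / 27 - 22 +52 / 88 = 9458338 / 10395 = 909.89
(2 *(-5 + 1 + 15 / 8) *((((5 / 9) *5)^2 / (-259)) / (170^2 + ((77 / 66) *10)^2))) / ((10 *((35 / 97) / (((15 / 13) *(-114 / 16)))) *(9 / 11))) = -1723205 / 141907252032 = -0.00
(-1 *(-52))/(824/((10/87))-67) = 260/35509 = 0.01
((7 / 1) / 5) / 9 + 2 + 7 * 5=37.16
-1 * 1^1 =-1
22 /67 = 0.33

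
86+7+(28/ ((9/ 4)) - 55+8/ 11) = 5066/ 99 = 51.17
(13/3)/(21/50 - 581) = -50/6699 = -0.01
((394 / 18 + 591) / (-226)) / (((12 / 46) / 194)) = -6153098 / 3051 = -2016.75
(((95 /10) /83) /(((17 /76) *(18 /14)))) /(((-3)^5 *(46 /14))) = -35378 /70974711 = -0.00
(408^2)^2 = 27710263296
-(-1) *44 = 44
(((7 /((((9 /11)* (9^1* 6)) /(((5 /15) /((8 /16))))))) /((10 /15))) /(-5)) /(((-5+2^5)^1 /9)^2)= -77 /21870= -0.00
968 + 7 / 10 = 9687 / 10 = 968.70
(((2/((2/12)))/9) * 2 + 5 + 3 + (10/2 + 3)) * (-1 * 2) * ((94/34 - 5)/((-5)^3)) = -0.67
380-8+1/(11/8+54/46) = 174652/469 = 372.39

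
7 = 7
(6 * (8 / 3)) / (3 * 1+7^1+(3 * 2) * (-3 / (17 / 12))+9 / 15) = -1360 / 179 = -7.60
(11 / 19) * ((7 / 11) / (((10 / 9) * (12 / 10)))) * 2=21 / 38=0.55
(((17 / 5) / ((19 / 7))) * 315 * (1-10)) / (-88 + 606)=-9639 / 1406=-6.86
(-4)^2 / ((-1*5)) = -16 / 5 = -3.20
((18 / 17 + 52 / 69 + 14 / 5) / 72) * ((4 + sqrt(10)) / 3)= 6763 * sqrt(10) / 316710 + 13526 / 158355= 0.15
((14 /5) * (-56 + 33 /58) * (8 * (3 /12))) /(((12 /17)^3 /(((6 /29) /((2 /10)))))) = -110567065 /121104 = -912.99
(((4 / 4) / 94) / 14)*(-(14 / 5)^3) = -98 / 5875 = -0.02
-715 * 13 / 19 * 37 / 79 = -343915 / 1501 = -229.12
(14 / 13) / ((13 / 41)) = 574 / 169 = 3.40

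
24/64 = 3/8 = 0.38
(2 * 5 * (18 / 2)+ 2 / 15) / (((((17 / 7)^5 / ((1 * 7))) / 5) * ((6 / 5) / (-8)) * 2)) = -1590614480 / 12778713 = -124.47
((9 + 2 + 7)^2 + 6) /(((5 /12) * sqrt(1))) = 792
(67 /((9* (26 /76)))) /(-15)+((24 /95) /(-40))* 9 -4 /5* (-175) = 23090153 /166725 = 138.49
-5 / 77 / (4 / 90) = -225 / 154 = -1.46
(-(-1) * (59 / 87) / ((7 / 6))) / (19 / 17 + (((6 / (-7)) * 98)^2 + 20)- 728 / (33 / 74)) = 66198 / 620051117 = 0.00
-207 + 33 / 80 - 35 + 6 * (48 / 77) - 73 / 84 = -630211 / 2640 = -238.72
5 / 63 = 0.08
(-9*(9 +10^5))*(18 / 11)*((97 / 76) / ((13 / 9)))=-543995109 / 418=-1301423.71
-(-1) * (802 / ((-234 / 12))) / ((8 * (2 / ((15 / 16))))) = -2.41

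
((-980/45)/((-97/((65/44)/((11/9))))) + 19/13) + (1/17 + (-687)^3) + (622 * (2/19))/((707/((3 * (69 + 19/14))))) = -79084362046374993664/243904848187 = -324242681.66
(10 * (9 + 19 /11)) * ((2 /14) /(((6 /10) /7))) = 5900 /33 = 178.79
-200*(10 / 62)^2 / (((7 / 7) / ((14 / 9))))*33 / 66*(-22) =770000 / 8649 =89.03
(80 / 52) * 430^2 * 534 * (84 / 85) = 33175497600 / 221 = 150115373.76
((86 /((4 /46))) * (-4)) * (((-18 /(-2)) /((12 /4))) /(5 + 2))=-11868 /7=-1695.43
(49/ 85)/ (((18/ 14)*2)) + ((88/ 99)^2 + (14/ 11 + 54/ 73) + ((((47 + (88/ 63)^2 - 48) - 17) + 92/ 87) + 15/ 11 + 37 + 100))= 1986036209401/ 15712437510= 126.40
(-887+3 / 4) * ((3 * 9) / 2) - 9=-95787 / 8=-11973.38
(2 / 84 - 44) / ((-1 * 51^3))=1847 / 5571342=0.00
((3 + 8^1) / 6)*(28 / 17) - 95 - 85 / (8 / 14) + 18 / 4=-48191 / 204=-236.23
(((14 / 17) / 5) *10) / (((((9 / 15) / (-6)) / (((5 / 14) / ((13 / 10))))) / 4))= -4000 / 221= -18.10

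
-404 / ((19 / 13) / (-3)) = 15756 / 19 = 829.26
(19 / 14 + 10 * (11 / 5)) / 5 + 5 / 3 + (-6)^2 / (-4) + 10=7.34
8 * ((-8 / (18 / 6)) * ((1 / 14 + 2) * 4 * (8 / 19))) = -74.43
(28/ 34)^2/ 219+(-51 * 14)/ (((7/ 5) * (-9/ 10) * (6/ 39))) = 233122046/ 63291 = 3683.34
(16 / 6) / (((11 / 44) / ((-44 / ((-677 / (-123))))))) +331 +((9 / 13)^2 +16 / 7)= 199017164 / 800891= 248.49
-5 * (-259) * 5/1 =6475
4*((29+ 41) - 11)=236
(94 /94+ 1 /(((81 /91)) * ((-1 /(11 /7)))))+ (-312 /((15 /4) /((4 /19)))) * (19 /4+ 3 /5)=-3634922 /38475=-94.47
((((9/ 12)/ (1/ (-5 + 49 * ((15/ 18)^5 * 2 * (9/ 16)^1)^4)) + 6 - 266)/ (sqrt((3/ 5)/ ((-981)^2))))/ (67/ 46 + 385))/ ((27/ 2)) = -63.65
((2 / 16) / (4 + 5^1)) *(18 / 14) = 1 / 56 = 0.02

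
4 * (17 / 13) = 68 / 13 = 5.23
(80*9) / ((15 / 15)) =720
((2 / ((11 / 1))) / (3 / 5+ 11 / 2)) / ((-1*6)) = -10 / 2013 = -0.00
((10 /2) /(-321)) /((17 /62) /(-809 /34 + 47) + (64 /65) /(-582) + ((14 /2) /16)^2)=-65797971200 /851309708393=-0.08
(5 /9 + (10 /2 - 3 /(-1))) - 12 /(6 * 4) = 145 /18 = 8.06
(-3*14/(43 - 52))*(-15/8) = -35/4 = -8.75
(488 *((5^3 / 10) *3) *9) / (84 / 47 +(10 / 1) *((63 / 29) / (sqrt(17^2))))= 636043950 / 11837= 53733.54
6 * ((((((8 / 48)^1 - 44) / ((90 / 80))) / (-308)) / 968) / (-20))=-263 / 6708240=-0.00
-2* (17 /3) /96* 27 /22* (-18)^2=-4131 /88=-46.94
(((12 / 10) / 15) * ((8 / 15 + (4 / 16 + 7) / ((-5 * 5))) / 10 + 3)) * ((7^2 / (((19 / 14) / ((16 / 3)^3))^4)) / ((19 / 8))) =9614549089003041386921984 / 12336567456178125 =779353667.31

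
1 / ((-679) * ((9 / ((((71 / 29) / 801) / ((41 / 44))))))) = -3124 / 5820049179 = -0.00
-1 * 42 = -42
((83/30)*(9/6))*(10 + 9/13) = 11537/260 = 44.37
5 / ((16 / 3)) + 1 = 31 / 16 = 1.94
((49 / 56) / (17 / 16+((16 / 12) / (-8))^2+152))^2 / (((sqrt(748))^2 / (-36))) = -142884 / 90878638675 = -0.00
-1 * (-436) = 436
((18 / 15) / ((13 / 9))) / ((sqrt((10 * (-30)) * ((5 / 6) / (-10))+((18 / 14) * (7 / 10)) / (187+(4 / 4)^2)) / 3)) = 324 * sqrt(22094230) / 3055585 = 0.50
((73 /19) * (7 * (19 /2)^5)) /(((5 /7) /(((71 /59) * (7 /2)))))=231680633849 /18880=12271220.01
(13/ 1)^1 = 13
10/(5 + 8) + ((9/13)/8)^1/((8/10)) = 365/416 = 0.88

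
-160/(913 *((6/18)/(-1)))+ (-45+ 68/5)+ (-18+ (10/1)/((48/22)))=-2426257/54780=-44.29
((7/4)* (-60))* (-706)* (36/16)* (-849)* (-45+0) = 12744614925/2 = 6372307462.50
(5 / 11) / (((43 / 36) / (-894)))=-160920 / 473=-340.21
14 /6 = 7 /3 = 2.33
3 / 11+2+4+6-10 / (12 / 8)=185 / 33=5.61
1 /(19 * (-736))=-1 /13984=-0.00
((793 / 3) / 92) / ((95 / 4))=793 / 6555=0.12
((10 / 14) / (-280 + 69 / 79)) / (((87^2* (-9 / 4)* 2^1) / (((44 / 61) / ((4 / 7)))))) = 8690 / 91630306431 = 0.00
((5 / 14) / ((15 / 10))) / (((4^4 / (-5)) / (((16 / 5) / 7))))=-5 / 2352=-0.00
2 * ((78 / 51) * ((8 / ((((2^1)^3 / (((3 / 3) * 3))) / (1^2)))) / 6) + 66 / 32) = 769 / 136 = 5.65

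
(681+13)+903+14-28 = 1583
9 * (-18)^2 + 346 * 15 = 8106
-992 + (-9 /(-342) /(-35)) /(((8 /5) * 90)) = -189987841 /191520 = -992.00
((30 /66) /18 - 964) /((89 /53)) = -10115951 /17622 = -574.05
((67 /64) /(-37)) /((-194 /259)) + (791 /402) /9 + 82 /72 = 31339013 /22460544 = 1.40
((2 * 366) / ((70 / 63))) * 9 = 29646 / 5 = 5929.20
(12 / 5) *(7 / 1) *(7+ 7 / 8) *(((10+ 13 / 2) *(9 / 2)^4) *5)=286446699 / 64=4475729.67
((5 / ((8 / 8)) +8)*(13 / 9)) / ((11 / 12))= 676 / 33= 20.48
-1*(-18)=18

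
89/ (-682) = -89/ 682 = -0.13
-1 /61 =-0.02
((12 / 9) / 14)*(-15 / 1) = -10 / 7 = -1.43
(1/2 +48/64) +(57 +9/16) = 58.81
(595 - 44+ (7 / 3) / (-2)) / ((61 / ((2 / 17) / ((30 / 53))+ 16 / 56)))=2906419 / 653310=4.45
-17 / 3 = -5.67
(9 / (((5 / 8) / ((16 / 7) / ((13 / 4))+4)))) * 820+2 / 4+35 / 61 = 616578449 / 11102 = 55537.60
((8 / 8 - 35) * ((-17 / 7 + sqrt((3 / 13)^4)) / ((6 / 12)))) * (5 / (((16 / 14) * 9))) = 119425 / 1521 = 78.52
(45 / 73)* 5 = 225 / 73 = 3.08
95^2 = 9025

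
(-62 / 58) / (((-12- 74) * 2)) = 31 / 4988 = 0.01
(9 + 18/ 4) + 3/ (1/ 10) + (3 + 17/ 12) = 47.92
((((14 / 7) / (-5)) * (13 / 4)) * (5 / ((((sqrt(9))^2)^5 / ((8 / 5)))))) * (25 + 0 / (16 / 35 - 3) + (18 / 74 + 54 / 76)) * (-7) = 6641362 / 207557235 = 0.03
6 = 6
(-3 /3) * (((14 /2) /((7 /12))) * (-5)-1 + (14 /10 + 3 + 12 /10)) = 277 /5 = 55.40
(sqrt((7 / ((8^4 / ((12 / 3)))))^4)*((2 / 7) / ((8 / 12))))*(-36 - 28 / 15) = -497 / 655360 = -0.00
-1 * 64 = -64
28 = 28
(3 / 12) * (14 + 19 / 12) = 187 / 48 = 3.90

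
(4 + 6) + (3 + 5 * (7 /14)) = 31 /2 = 15.50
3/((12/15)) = 15/4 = 3.75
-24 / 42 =-4 / 7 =-0.57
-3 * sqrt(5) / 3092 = -0.00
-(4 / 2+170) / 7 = -172 / 7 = -24.57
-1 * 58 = -58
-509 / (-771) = 509 / 771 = 0.66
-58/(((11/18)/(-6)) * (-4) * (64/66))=-2349/16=-146.81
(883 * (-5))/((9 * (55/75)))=-22075/33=-668.94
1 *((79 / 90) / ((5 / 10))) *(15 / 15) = 79 / 45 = 1.76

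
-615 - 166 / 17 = -10621 / 17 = -624.76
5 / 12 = 0.42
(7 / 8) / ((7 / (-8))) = -1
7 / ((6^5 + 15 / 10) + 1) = 14 / 15557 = 0.00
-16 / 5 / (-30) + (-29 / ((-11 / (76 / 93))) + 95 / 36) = 1503811 / 306900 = 4.90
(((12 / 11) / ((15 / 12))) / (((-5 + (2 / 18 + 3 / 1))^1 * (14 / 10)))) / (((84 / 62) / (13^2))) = -377208 / 9163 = -41.17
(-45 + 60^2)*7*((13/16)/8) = 323505/128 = 2527.38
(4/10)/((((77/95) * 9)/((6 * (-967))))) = -73492/231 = -318.15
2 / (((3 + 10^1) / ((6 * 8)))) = 96 / 13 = 7.38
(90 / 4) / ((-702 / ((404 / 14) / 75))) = -101 / 8190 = -0.01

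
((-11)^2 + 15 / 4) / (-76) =-499 / 304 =-1.64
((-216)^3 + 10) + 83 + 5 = -10077598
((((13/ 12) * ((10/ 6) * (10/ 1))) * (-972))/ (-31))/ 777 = 5850/ 8029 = 0.73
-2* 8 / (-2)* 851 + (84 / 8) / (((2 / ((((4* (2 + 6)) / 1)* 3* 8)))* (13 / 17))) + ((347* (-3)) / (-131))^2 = 2709188581 / 223093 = 12143.76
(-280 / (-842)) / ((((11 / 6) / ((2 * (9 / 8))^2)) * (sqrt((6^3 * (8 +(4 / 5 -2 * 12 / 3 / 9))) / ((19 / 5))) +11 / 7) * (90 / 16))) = -100548 / 175286297 +148176 * sqrt(10146) / 1928149267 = 0.01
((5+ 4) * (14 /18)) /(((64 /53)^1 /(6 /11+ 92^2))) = 17271905 /352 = 49067.91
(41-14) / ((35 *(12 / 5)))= 9 / 28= 0.32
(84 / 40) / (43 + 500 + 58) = 0.00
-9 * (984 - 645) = -3051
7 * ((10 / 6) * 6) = 70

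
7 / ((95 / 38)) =14 / 5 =2.80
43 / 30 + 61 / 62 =1124 / 465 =2.42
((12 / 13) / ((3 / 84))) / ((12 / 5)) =140 / 13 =10.77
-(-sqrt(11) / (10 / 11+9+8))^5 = 19487171 * sqrt(11) / 296709280757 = 0.00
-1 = -1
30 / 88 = 15 / 44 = 0.34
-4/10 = -2/5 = -0.40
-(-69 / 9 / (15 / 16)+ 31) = -1027 / 45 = -22.82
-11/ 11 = -1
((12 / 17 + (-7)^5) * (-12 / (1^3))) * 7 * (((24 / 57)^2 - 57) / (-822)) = 82049907674 / 840769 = 97589.12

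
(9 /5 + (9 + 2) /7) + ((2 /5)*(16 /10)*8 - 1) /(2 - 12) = 5179 /1750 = 2.96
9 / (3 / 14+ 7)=126 / 101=1.25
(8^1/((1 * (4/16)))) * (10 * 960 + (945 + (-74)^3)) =-12629728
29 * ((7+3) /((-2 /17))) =-2465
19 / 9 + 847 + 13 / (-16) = 122155 / 144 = 848.30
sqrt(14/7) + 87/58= sqrt(2) + 3/2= 2.91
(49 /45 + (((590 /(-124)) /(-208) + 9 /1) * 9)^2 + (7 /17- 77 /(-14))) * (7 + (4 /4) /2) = 839860623184253 /16963295232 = 49510.46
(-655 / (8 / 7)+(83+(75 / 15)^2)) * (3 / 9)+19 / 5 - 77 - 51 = -33509 / 120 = -279.24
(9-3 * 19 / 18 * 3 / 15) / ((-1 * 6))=-251 / 180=-1.39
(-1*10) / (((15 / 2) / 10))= -40 / 3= -13.33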